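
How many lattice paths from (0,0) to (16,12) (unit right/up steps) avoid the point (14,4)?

Total paths to (16,12): C(28,12) = 30421755.
Paths through (14,4): C(18,4) x C(10,8) = 137700.
Avoiding (14,4): 30421755 - 137700.

Final answer: 30284055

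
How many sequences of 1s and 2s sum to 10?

Condition on the final move: it is a 1-step (f(n-1) ways to get there) or a 2-step (f(n-2) ways), so f(n) = f(n-1) + f(n-2), with f(1)=1, f(2)=2.
Building up term by term: f(1)=1, f(2)=2, f(3)=3, f(4)=5, f(5)=8, f(6)=13, f(7)=21, f(8)=34, f(9)=55, f(10)=89.

Final answer: 89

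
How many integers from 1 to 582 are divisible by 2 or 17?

Multiples of 2: 291. Multiples of 17: 34. Of both (lcm=34): 17.
By inclusion-exclusion: 291 + 34 - 17.

Final answer: 308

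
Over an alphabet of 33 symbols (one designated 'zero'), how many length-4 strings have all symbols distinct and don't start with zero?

The leading digit has 32 choices (anything but zero); the next has 32 (anything but the first), then 31, and so on, one fewer each time.
Total: 32 x 32 x 31 x 30.

Final answer: 952320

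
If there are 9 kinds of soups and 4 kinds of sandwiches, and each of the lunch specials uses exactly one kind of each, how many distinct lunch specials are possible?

By the multiplication principle: 9 x 4.

Final answer: 36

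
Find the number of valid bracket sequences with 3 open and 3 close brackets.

The structures are counted by the Catalan number C_n. Here n = 3 (pairs).
C_n = C(2n,n)/(n+1), so C_{3} = C(6,3)/4 = 20/4.

Final answer: C_{3} = 5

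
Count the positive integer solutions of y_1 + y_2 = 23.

Substitute y'_i = y_i - 1 (so y'_i >= 0). Then sum y'_i = 23 - 2 = 21.
Stars and bars: C(21+2-1, 2-1) = C(22,1).

Final answer: C(22,1) = 22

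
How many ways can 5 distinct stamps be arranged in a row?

The number of ways to arrange 5 distinct objects is 5!.

Final answer: 5! = 120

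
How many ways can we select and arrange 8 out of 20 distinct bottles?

P(20,8) = 20!/(20-8)! = 20!/12!.

Final answer: P(20,8) = 5079110400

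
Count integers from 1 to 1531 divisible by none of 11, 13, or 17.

|div by 11|=139, |div by 13|=117, |div by 17|=90.
|div by 11&13|=10, |div by 11&17|=8, |div by 13&17|=6, |div by all|=0.
By inclusion-exclusion, divisible by at least one: 139+117+90-10-8-6+0 = 322.
Not divisible by any: 1531 - 322.

Final answer: 1209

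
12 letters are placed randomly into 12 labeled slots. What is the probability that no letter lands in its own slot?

Use the recurrence D(n) = (n-1)(D(n-1) + D(n-2)) with D(0)=1, D(1)=0.
Building up: D(2)=1, D(3)=2, D(4)=9, D(5)=44, D(6)=265, D(7)=1854, D(8)=14833, D(9)=133496, D(10)=1334961, D(11)=14684570, D(12)=176214841.
Total arrangements: 12! = 479001600.
Probability = D(12)/12! = 16019531/43545600.

Final answer: D(12)/12! = 176214841/479001600 = 0.367879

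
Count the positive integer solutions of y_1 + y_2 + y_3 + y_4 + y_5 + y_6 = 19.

Substitute y'_i = y_i - 1 (so y'_i >= 0). Then sum y'_i = 19 - 6 = 13.
Stars and bars: C(13+6-1, 6-1) = C(18,5).

Final answer: C(18,5) = 8568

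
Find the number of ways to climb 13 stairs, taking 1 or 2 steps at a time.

Condition on the final move: it is a 1-step (f(n-1) ways to get there) or a 2-step (f(n-2) ways), so f(n) = f(n-1) + f(n-2), with f(1)=1, f(2)=2.
Iterating the recurrence: f(1)=1, f(2)=2, f(3)=3, f(4)=5, f(5)=8, f(6)=13, f(7)=21, f(8)=34, f(9)=55, f(10)=89, f(11)=144, f(12)=233, f(13)=377.

Final answer: 377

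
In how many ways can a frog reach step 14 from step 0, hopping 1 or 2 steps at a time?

Let f(n) be the number of climbs. Removing the last move (1 or 2 steps) gives f(n) = f(n-1) + f(n-2); base cases f(1)=1, f(2)=2.
Iterating the recurrence: f(1)=1, f(2)=2, f(3)=3, f(4)=5, f(5)=8, f(6)=13, f(7)=21, f(8)=34, f(9)=55, f(10)=89, f(11)=144, f(12)=233, f(13)=377, f(14)=610.

Final answer: 610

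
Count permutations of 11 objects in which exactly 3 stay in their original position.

Choose which 3 elements are fixed: C(11,3) = 165.
Derange the remaining 8 using D(j) = (j-1)(D(j-1) + D(j-2)), D(0)=1, D(1)=0: D(2)=1, D(3)=2, D(4)=9, D(5)=44, D(6)=265, D(7)=1854, D(8)=14833.
Total: 165 x 14833.

Final answer: C(11,3) D(8) = 2447445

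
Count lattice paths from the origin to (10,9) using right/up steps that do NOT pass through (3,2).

Total paths to (10,9): C(19,9) = 92378.
Paths through (3,2): C(5,2) x C(14,7) = 34320.
Avoiding (3,2): 92378 - 34320.

Final answer: 58058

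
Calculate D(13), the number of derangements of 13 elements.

Derangements satisfy D(n) = (n-1)(D(n-1) + D(n-2)), starting from D(0)=1, D(1)=0.
D(2) = 1 x (0 + 1) = 1
D(3) = 2 x (1 + 0) = 2
D(4) = 3 x (2 + 1) = 9
D(5) = 4 x (9 + 2) = 44
D(6) = 5 x (44 + 9) = 265
D(7) = 6 x (265 + 44) = 1854
D(8) = 7 x (1854 + 265) = 14833
D(9) = 8 x (14833 + 1854) = 133496
D(10) = 9 x (133496 + 14833) = 1334961
D(11) = 10 x (1334961 + 133496) = 14684570
D(12) = 11 x (14684570 + 1334961) = 176214841
D(13) = 12 x (D(12) + D(11)) = 12 x (176214841 + 14684570)

Final answer: D(13) = 2290792932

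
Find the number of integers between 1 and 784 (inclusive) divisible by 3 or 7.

Multiples of 3: 261. Multiples of 7: 112. Of both (lcm=21): 37.
By inclusion-exclusion: 261 + 112 - 37.

Final answer: 336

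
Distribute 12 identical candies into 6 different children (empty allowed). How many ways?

Stars and bars: C(n+k-1, k-1) = C(17,5).

Final answer: C(17,5) = 6188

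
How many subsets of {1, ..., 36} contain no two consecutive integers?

Condition on whether n belongs to the subset: if not, any valid subset of {1, ..., n-1} works (a(n-1)); if so, n-1 is excluded and the rest is a valid subset of {1, ..., n-2} (a(n-2)). Hence a(n) = a(n-1) + a(n-2), a(1)=2, a(2)=3.
Iterating the recurrence: a(1)=2, a(2)=3, a(3)=5, a(4)=8, a(5)=13, a(6)=21, a(7)=34, a(8)=55, a(9)=89, a(10)=144, a(11)=233, a(12)=377, a(13)=610, a(14)=987, a(15)=1597, a(16)=2584, a(17)=4181, a(18)=6765, a(19)=10946, a(20)=17711, a(21)=28657, a(22)=46368, a(23)=75025, a(24)=121393, a(25)=196418, a(26)=317811, a(27)=514229, a(28)=832040, a(29)=1346269, a(30)=2178309, a(31)=3524578, a(32)=5702887, a(33)=9227465, a(34)=14930352, a(35)=24157817, a(36)=39088169.

Final answer: 39088169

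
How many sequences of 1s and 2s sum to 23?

Let f(n) be the number of climbs. Removing the last move (1 or 2 steps) gives f(n) = f(n-1) + f(n-2); base cases f(1)=1, f(2)=2.
Iterating the recurrence: f(1)=1, f(2)=2, f(3)=3, f(4)=5, f(5)=8, f(6)=13, f(7)=21, f(8)=34, f(9)=55, f(10)=89, f(11)=144, f(12)=233, f(13)=377, f(14)=610, f(15)=987, f(16)=1597, f(17)=2584, f(18)=4181, f(19)=6765, f(20)=10946, f(21)=17711, f(22)=28657, f(23)=46368.

Final answer: 46368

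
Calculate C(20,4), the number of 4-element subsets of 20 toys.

C(20,4) = 20!/(4! x 16!).

Final answer: \binom{20}{4} = 4845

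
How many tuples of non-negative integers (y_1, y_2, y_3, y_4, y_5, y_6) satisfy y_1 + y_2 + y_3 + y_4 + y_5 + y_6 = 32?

Stars and bars with 32 stars and 5 bars:
C(32+6-1, 6-1) = C(37,5).

Final answer: C(37,5) = 435897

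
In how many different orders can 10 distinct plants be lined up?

The number of ways to arrange 10 distinct objects is 10!.

Final answer: 10! = 3628800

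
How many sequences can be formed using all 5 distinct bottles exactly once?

The number of ways to arrange 5 distinct objects is 5!.

Final answer: 5! = 120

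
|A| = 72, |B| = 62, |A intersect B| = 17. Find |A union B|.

|A union B| = |A| + |B| - |A intersect B| = 72 + 62 - 17.

Final answer: 117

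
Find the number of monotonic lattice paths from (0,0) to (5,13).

Each path has 5 right steps and 13 up steps in some order (18 steps total).
Choose which 13 of the 18 steps are up: C(18,13).

Final answer: C(18,13) = 8568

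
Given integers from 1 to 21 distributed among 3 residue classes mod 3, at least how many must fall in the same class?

By pigeonhole with 21 objects and 3 categories: ceiling(21/3).

Final answer: 7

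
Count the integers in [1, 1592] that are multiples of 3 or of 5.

Multiples of 3: 530. Multiples of 5: 318. Of both (lcm=15): 106.
By inclusion-exclusion: 530 + 318 - 106.

Final answer: 742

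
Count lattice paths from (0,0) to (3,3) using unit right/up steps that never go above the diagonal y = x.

Total monotonic paths to (3,3): C(6,3) = 20.
Reflecting each bad path at its first crossing gives a bijection with paths to (2,4): C(6,4) = 15.
Valid Dyck paths: 20 - 15.
(This is the Catalan number C_{3}.)

Final answer: C_{3} = 5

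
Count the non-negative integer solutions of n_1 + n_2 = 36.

Stars and bars with 36 stars and 1 bars:
C(36+2-1, 2-1) = C(37,1).

Final answer: C(37,1) = 37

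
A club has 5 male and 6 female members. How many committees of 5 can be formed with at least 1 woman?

Sum over valid woman counts:
C(6,1)C(5,4) = 30
C(6,2)C(5,3) = 150
C(6,3)C(5,2) = 200
C(6,4)C(5,1) = 75
C(6,5)C(5,0) = 6
Total: 30 + 150 + 200 + 75 + 6.

Final answer: 461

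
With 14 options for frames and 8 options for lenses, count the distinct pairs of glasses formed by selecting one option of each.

By the multiplication principle: 14 x 8.

Final answer: 112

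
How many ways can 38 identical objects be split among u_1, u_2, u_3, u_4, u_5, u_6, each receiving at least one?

Substitute u'_i = u_i - 1 (so u'_i >= 0). Then sum u'_i = 38 - 6 = 32.
Stars and bars: C(32+6-1, 6-1) = C(37,5).

Final answer: C(37,5) = 435897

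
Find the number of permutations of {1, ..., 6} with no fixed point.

Derangements satisfy D(n) = (n-1)(D(n-1) + D(n-2)), starting from D(0)=1, D(1)=0.
D(2) = 1 x (0 + 1) = 1
D(3) = 2 x (1 + 0) = 2
D(4) = 3 x (2 + 1) = 9
D(5) = 4 x (9 + 2) = 44
D(6) = 5 x (D(5) + D(4)) = 5 x (44 + 9)

Final answer: D(6) = 265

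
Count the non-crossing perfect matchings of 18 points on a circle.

This is a standard Catalan-number count: the answer is C_n. Here n = 18/2 = 9.
C_n = (2n)!/(n!(n+1)!), so C_{9} = 18!/(9! x 10!) = C(18,9)/10 = 48620/10.

Final answer: C_{9} = 4862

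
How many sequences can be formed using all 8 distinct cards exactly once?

The number of ways to arrange 8 distinct objects is 8!.

Final answer: 8! = 40320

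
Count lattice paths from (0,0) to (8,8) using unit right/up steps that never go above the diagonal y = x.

Total monotonic paths to (8,8): C(16,8) = 12870.
Paths that cross above y=x (reflection bijection): C(16,9) = 11440.
Valid Dyck paths: 12870 - 11440.
(Check: C(16,8) - C(16,9) = C(16,8)/9, the Catalan number C_{8}.)

Final answer: C_{8} = 1430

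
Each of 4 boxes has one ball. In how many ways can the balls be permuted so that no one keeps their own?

D(n) = (n-1)(D(n-1) + D(n-2)), D(0)=1, D(1)=0.
D(2) = 1 x (0 + 1) = 1
D(3) = 2 x (1 + 0) = 2
D(4) = 3 x (D(3) + D(2)) = 3 x (2 + 1)

Final answer: D(4) = 9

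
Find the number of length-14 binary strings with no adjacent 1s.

A valid string ends in 0 (append to any length-(n-1) valid string) or in 01 (append to any length-(n-2) valid string), so a(n) = a(n-1) + a(n-2) with a(1)=2, a(2)=3.
Iterating the recurrence: a(1)=2, a(2)=3, a(3)=5, a(4)=8, a(5)=13, a(6)=21, a(7)=34, a(8)=55, a(9)=89, a(10)=144, a(11)=233, a(12)=377, a(13)=610, a(14)=987.

Final answer: 987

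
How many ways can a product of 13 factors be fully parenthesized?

The structures are counted by the Catalan number C_n. Here n = 13 - 1 = 12.
C_n = C(2n,n) - C(2n,n+1), so C_{12} = C(24,12) - C(24,13) = 2704156 - 2496144.

Final answer: C_{12} = 208012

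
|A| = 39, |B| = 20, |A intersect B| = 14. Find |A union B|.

|A union B| = |A| + |B| - |A intersect B| = 39 + 20 - 14.

Final answer: 45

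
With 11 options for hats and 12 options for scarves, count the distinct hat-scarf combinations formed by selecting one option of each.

By the multiplication principle: 11 x 12.

Final answer: 132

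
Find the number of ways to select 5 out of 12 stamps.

C(12,5) = 12!/(5! x (12-5)!).

Final answer: C(12,5) = 792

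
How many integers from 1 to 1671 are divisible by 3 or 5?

Multiples of 3: 557. Multiples of 5: 334. Of both (lcm=15): 111.
By inclusion-exclusion: 557 + 334 - 111.

Final answer: 780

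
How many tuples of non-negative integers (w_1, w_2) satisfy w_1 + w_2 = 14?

Stars and bars with 14 stars and 1 bars:
C(14+2-1, 2-1) = C(15,1).

Final answer: C(15,1) = 15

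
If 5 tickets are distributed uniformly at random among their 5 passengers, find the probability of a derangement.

Derangements satisfy D(n) = (n-1)(D(n-1) + D(n-2)), starting from D(0)=1, D(1)=0.
Building up: D(2)=1, D(3)=2, D(4)=9, D(5)=44.
Total arrangements: 5! = 120.
Probability = D(5)/5! = 11/30.

Final answer: D(5)/5! = 44/120 = 0.366667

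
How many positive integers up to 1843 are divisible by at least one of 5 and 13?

Multiples of 5: 368. Multiples of 13: 141. Of both (lcm=65): 28.
By inclusion-exclusion: 368 + 141 - 28.

Final answer: 481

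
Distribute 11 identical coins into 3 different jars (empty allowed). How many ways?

Stars and bars: C(n+k-1, k-1) = C(13,2).

Final answer: C(13,2) = 78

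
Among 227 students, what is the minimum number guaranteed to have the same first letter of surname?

There are 26 possible values for first letter of surname. With 227 students and 26 categories, by pigeonhole: ceiling(227/26).

Final answer: 9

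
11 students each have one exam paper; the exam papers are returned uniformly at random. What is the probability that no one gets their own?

D(n) = (n-1)(D(n-1) + D(n-2)), D(0)=1, D(1)=0.
Building up: D(2)=1, D(3)=2, D(4)=9, D(5)=44, D(6)=265, D(7)=1854, D(8)=14833, D(9)=133496, D(10)=1334961, D(11)=14684570.
Total arrangements: 11! = 39916800.
Probability = D(11)/11! = 1468457/3991680.

Final answer: D(11)/11! = 14684570/39916800 = 0.367879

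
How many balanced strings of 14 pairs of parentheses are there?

This is counted by the nth Catalan number C_n. Here n = 14 (pairs).
C_n = C(2n,n) - C(2n,n+1), so C_{14} = C(28,14) - C(28,15) = 40116600 - 37442160.

Final answer: C_{14} = 2674440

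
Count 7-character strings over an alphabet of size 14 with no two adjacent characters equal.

First character: 14 choices. Each subsequent: 13 choices (must differ from the previous one).
Total: 14 x 13^6.

Final answer: 14 x 13^{6} = 67575326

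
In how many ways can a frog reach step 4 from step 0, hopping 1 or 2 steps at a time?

Let f(n) count the ways. The last step is size 1 or 2, so f(n) = f(n-1) + f(n-2) with f(1)=1, f(2)=2.
Computing successive values: f(1)=1, f(2)=2, f(3)=3, f(4)=5.

Final answer: 5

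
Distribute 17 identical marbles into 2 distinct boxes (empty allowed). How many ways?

Stars and bars: C(n+k-1, k-1) = C(18,1).

Final answer: C(18,1) = 18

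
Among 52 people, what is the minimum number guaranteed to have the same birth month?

There are 12 possible values for birth month. With 52 people and 12 categories, by pigeonhole: ceiling(52/12).

Final answer: 5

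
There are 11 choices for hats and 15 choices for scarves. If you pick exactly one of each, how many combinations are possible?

By the multiplication principle: 11 x 15.

Final answer: 165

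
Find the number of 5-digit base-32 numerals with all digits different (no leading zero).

The leading digit has 31 choices (anything but zero); the next has 31 (anything but the first), then 30, and so on, one fewer each time.
Total: 31 x 31 x 30 x 29 x 28.

Final answer: 23409960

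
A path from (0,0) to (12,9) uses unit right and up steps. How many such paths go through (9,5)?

Paths (0,0)->(9,5): C(14,5) = 2002.
Paths (9,5)->(12,9): C(7,4) = 35.
By multiplication principle: 2002 x 35.

Final answer: 70070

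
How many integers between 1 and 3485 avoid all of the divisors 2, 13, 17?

|div by 2|=1742, |div by 13|=268, |div by 17|=205.
|div by 2&13|=134, |div by 2&17|=102, |div by 13&17|=15, |div by all|=7.
By inclusion-exclusion, divisible by at least one: 1742+268+205-134-102-15+7 = 1971.
Not divisible by any: 3485 - 1971.

Final answer: 1514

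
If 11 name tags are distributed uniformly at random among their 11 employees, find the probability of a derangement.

D(n) = (n-1)(D(n-1) + D(n-2)), D(0)=1, D(1)=0.
Building up: D(2)=1, D(3)=2, D(4)=9, D(5)=44, D(6)=265, D(7)=1854, D(8)=14833, D(9)=133496, D(10)=1334961, D(11)=14684570.
Total arrangements: 11! = 39916800.
Probability = D(11)/11! = 1468457/3991680.

Final answer: D(11)/11! = 14684570/39916800 = 0.367879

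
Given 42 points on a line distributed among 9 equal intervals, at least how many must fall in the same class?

By pigeonhole with 42 objects and 9 categories: ceiling(42/9).

Final answer: 5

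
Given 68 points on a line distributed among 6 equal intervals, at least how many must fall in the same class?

By pigeonhole with 68 objects and 6 categories: ceiling(68/6).

Final answer: 12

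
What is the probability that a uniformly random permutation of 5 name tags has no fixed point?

Use the recurrence D(n) = (n-1)(D(n-1) + D(n-2)) with D(0)=1, D(1)=0.
Building up: D(2)=1, D(3)=2, D(4)=9, D(5)=44.
Total arrangements: 5! = 120.
Probability = D(5)/5! = 11/30.

Final answer: D(5)/5! = 44/120 = 0.366667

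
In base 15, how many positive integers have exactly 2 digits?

Leading digit: 14 options (nonzero). Other 1 digit(s): 15 options each.
Total: 14 x 15^1.

Final answer: 210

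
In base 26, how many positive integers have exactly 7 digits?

In base 26, the leading digit has 25 choices (1..25); each of the remaining 6 digits has 26 choices.
Total: 25 x 26^6.

Final answer: 7722894400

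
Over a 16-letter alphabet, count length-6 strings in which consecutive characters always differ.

First character: 16 choices. Each subsequent: 15 choices (must differ from the previous one).
Total: 16 x 15^5.

Final answer: 16 x 15^{5} = 12150000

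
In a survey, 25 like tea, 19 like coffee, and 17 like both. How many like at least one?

|A union B| = |A| + |B| - |A intersect B| = 25 + 19 - 17.

Final answer: 27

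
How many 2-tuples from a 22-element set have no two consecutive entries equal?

Let g(n) count such strings. g(1) = 22, and each valid string of length n-1 extends in 21 ways (any symbol but the last), so g(n) = 21 g(n-1).
Total: g(2) = 22 x 21^1.

Final answer: 22 x 21^{1} = 462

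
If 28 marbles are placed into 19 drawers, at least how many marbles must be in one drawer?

By the pigeonhole principle: ceiling(28/19).

Final answer: 2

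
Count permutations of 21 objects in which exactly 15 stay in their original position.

Choose which 15 elements are fixed: C(21,15) = 54264.
Derange the remaining 6 using D(j) = (j-1)(D(j-1) + D(j-2)), D(0)=1, D(1)=0: D(2)=1, D(3)=2, D(4)=9, D(5)=44, D(6)=265.
Total: 54264 x 265.

Final answer: C(21,15) D(6) = 14379960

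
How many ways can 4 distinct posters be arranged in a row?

The number of ways to arrange 4 distinct objects is 4!.

Final answer: 4! = 24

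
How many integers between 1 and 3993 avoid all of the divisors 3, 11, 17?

|div by 3|=1331, |div by 11|=363, |div by 17|=234.
|div by 3&11|=121, |div by 3&17|=78, |div by 11&17|=21, |div by all|=7.
By inclusion-exclusion, divisible by at least one: 1331+363+234-121-78-21+7 = 1715.
Not divisible by any: 3993 - 1715.

Final answer: 2278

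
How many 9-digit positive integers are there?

These are the integers in [10^8, 10^9), so the count is 10^9 - 10^8 = 9 x 10^8.

Final answer: 900000000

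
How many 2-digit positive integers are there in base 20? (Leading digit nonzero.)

Leading digit: 19 options (nonzero). Other 1 digit(s): 20 options each.
Total: 19 x 20^1.

Final answer: 380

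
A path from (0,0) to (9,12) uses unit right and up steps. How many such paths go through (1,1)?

Paths (0,0)->(1,1): C(2,1) = 2.
Paths (1,1)->(9,12): C(19,11) = 75582.
By multiplication principle: 2 x 75582.

Final answer: 151164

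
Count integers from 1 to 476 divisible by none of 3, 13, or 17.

|div by 3|=158, |div by 13|=36, |div by 17|=28.
|div by 3&13|=12, |div by 3&17|=9, |div by 13&17|=2, |div by all|=0.
By inclusion-exclusion, divisible by at least one: 158+36+28-12-9-2+0 = 199.
Not divisible by any: 476 - 199.

Final answer: 277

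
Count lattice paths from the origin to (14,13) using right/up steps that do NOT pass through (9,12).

Total paths to (14,13): C(27,13) = 20058300.
Paths through (9,12): C(21,12) x C(6,1) = 1763580.
Avoiding (9,12): 20058300 - 1763580.

Final answer: 18294720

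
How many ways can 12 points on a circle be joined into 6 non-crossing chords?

This is counted by the nth Catalan number C_n. Here n = 12/2 = 6.
C_n = C(2n,n)/(n+1), so C_{6} = C(12,6)/7 = 924/7.

Final answer: C_{6} = 132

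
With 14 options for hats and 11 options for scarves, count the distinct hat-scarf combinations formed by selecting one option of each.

By the multiplication principle: 14 x 11.

Final answer: 154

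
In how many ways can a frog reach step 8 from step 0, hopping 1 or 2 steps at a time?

Let f(n) count the ways. The last step is size 1 or 2, so f(n) = f(n-1) + f(n-2) with f(1)=1, f(2)=2.
Building up term by term: f(1)=1, f(2)=2, f(3)=3, f(4)=5, f(5)=8, f(6)=13, f(7)=21, f(8)=34.

Final answer: 34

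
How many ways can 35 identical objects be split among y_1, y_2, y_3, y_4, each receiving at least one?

Substitute y'_i = y_i - 1 (so y'_i >= 0). Then sum y'_i = 35 - 4 = 31.
Stars and bars: C(31+4-1, 4-1) = C(34,3).

Final answer: C(34,3) = 5984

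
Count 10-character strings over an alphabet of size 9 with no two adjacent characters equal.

First character: 9 choices. Each subsequent: 8 choices (must differ from the previous one).
Total: 9 x 8^9.

Final answer: 9 x 8^{9} = 1207959552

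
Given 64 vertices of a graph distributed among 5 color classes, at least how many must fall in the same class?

By pigeonhole with 64 objects and 5 categories: ceiling(64/5).

Final answer: 13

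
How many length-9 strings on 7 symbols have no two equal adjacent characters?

Let g(n) count such strings. g(1) = 7, and each valid string of length n-1 extends in 6 ways (any symbol but the last), so g(n) = 6 g(n-1).
Total: g(9) = 7 x 6^8.

Final answer: 7 x 6^{8} = 11757312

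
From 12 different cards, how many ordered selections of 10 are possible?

P(12,10) = 12!/(12-10)! = 12!/2!.

Final answer: P(12,10) = 239500800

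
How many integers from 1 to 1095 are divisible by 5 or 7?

Multiples of 5: 219. Multiples of 7: 156. Of both (lcm=35): 31.
By inclusion-exclusion: 219 + 156 - 31.

Final answer: 344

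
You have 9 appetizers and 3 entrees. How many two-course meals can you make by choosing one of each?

By the multiplication principle: 9 x 3.

Final answer: 27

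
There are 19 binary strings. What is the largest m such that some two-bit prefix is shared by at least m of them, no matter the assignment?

There are 4 possible values for two-bit prefix. With 19 binary strings and 4 categories, by pigeonhole: ceiling(19/4).

Final answer: 5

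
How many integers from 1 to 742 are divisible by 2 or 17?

Multiples of 2: 371. Multiples of 17: 43. Of both (lcm=34): 21.
By inclusion-exclusion: 371 + 43 - 21.

Final answer: 393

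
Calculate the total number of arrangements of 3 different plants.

The number of ways to arrange 3 distinct objects is 3!.

Final answer: 3! = 6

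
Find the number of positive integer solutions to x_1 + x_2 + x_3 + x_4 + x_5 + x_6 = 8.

Substitute x'_i = x_i - 1 (so x'_i >= 0). Then sum x'_i = 8 - 6 = 2.
Stars and bars: C(2+6-1, 6-1) = C(7,5).

Final answer: C(7,5) = 21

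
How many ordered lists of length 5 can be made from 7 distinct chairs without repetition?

P(7,5) = 7!/(7-5)! = 7!/2!.

Final answer: P(7,5) = 2520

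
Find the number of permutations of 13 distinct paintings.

The number of ways to arrange 13 distinct objects is 13!.

Final answer: 13! = 6227020800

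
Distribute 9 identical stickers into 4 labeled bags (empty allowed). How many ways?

Stars and bars: C(n+k-1, k-1) = C(12,3).

Final answer: C(12,3) = 220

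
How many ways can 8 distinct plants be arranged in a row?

The number of ways to arrange 8 distinct objects is 8!.

Final answer: 8! = 40320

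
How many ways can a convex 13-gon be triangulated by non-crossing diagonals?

This is counted by the nth Catalan number C_n. Here n = 13 - 2 = 11.
C_n = C(2n,n) - C(2n,n+1), so C_{11} = C(22,11) - C(22,12) = 705432 - 646646.

Final answer: C_{11} = 58786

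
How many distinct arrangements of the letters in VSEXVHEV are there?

Letters (E:2, H:1, S:1, V:3, X:1). Total letters: 8.
Permutations = 8!/(3! x 2!).

Final answer: 3360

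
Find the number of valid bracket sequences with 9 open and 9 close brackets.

The structures are counted by the Catalan number C_n. Here n = 9 (pairs).
C_n = C(2n,n)/(n+1), so C_{9} = C(18,9)/10 = 48620/10.

Final answer: C_{9} = 4862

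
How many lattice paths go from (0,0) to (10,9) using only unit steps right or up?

Each path has 10 right steps and 9 up steps in some order (19 steps total).
Choose which 9 of the 19 steps are up: C(19,9).

Final answer: C(19,9) = 92378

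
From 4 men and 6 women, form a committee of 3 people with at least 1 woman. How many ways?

Sum over valid woman counts:
C(6,1)C(4,2) = 36
C(6,2)C(4,1) = 60
C(6,3)C(4,0) = 20
Total: 36 + 60 + 20.

Final answer: 116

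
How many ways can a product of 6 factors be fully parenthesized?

This is counted by the nth Catalan number C_n. Here n = 6 - 1 = 5.
Using C_0 = 1 and C_(k+1) = C_k x 2(2k+1)/(k+2), build up term by term: C_1=1, C_2=2, C_3=5, C_4=14, C_5=42.

Final answer: C_{5} = 42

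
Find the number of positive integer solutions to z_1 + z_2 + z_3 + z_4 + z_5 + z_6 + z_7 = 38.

Substitute z'_i = z_i - 1 (so z'_i >= 0). Then sum z'_i = 38 - 7 = 31.
Stars and bars: C(31+7-1, 7-1) = C(37,6).

Final answer: C(37,6) = 2324784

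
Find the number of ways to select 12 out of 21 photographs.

C(21,12) = 21!/(12! x 9!).

Final answer: \binom{21}{12} = 293930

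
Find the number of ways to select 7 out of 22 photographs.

C(22,7) = 22!/(7! x 15!).

Final answer: \binom{22}{7} = 170544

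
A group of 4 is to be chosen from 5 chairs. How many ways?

C(5,4) = 5!/(4! x (5-4)!).

Final answer: C(5,4) = 5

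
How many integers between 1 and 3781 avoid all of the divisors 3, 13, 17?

|div by 3|=1260, |div by 13|=290, |div by 17|=222.
|div by 3&13|=96, |div by 3&17|=74, |div by 13&17|=17, |div by all|=5.
By inclusion-exclusion, divisible by at least one: 1260+290+222-96-74-17+5 = 1590.
Not divisible by any: 3781 - 1590.

Final answer: 2191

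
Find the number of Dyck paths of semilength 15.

Total monotonic paths to (15,15): C(30,15) = 155117520.
Reflecting each bad path at its first crossing gives a bijection with paths to (14,16): C(30,16) = 145422675.
Valid Dyck paths: 155117520 - 145422675.
(Check: C(30,15) - C(30,16) = C(30,15)/16, the Catalan number C_{15}.)

Final answer: C_{15} = 9694845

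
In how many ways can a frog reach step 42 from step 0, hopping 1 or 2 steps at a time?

Condition on the final move: it is a 1-step (f(n-1) ways to get there) or a 2-step (f(n-2) ways), so f(n) = f(n-1) + f(n-2), with f(1)=1, f(2)=2.
Building up term by term: f(1)=1, f(2)=2, f(3)=3, f(4)=5, f(5)=8, f(6)=13, f(7)=21, f(8)=34, f(9)=55, f(10)=89, f(11)=144, f(12)=233, f(13)=377, f(14)=610, f(15)=987, f(16)=1597, f(17)=2584, f(18)=4181, f(19)=6765, f(20)=10946, f(21)=17711, f(22)=28657, f(23)=46368, f(24)=75025, f(25)=121393, f(26)=196418, f(27)=317811, f(28)=514229, f(29)=832040, f(30)=1346269, f(31)=2178309, f(32)=3524578, f(33)=5702887, f(34)=9227465, f(35)=14930352, f(36)=24157817, f(37)=39088169, f(38)=63245986, f(39)=102334155, f(40)=165580141, f(41)=267914296, f(42)=433494437.

Final answer: 433494437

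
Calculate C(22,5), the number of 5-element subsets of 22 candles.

C(22,5) = 22!/(5! x (22-5)!).

Final answer: C(22,5) = 26334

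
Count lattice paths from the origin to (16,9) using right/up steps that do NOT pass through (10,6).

Total paths to (16,9): C(25,9) = 2042975.
Paths through (10,6): C(16,6) x C(9,3) = 672672.
Avoiding (10,6): 2042975 - 672672.

Final answer: 1370303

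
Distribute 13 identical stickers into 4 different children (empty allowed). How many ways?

Stars and bars: C(n+k-1, k-1) = C(16,3).

Final answer: C(16,3) = 560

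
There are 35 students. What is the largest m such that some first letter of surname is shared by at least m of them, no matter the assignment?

There are 26 possible values for first letter of surname. With 35 students and 26 categories, by pigeonhole: ceiling(35/26).

Final answer: 2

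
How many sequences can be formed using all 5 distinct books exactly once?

The number of ways to arrange 5 distinct objects is 5!.

Final answer: 5! = 120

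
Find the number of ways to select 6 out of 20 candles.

C(20,6) = 20!/(6! x (20-6)!).

Final answer: C(20,6) = 38760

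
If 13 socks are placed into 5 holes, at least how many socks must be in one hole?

By the pigeonhole principle: ceiling(13/5).

Final answer: 3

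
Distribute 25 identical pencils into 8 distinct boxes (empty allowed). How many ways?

Stars and bars: C(n+k-1, k-1) = C(32,7).

Final answer: C(32,7) = 3365856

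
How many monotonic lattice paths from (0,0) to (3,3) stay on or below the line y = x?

Total monotonic paths to (3,3): C(6,3) = 20.
A path is bad iff it touches y = x + 1; reflecting its initial segment maps bad paths bijectively onto all paths to (2,4), of which there are C(6,4) = 15.
Valid Dyck paths: 20 - 15.
(These counts are the Catalan numbers.)

Final answer: C_{3} = 5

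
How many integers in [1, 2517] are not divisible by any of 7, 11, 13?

|div by 7|=359, |div by 11|=228, |div by 13|=193.
|div by 7&11|=32, |div by 7&13|=27, |div by 11&13|=17, |div by all|=2.
By inclusion-exclusion, divisible by at least one: 359+228+193-32-27-17+2 = 706.
Not divisible by any: 2517 - 706.

Final answer: 1811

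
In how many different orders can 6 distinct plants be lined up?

The number of ways to arrange 6 distinct objects is 6!.

Final answer: 6! = 720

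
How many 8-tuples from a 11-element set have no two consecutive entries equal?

Let g(n) count such strings. g(1) = 11, and each valid string of length n-1 extends in 10 ways (any symbol but the last), so g(n) = 10 g(n-1).
Total: g(8) = 11 x 10^7.

Final answer: 11 x 10^{7} = 110000000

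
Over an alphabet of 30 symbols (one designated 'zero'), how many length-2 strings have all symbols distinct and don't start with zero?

The leading digit has 29 choices (anything but zero); the next has 29 (anything but the first), then 28, and so on, one fewer each time.
Total: 29 x 29.

Final answer: 841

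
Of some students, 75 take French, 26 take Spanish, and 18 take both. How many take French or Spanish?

|A union B| = |A| + |B| - |A intersect B| = 75 + 26 - 18.

Final answer: 83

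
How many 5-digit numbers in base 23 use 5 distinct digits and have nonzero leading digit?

First digit: 22 (nonzero). Second: 22 (not first). Third: 21, etc.
Total: 22 x 22 x 21 x 20 x 19.

Final answer: 3862320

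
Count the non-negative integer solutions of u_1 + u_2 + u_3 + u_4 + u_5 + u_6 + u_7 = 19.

Stars and bars with 19 stars and 6 bars:
C(19+7-1, 7-1) = C(25,6).

Final answer: C(25,6) = 177100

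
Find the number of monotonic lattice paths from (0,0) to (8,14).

Each path has 8 right steps and 14 up steps in some order (22 steps total).
Choose which 14 of the 22 steps are up: C(22,14).

Final answer: C(22,14) = 319770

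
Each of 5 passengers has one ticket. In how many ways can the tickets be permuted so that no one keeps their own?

Derangements satisfy D(n) = (n-1)(D(n-1) + D(n-2)), starting from D(0)=1, D(1)=0.
D(2) = 1 x (0 + 1) = 1
D(3) = 2 x (1 + 0) = 2
D(4) = 3 x (2 + 1) = 9
D(5) = 4 x (D(4) + D(3)) = 4 x (9 + 2)

Final answer: D(5) = 44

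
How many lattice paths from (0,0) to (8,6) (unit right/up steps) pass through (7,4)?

Paths (0,0)->(7,4): C(11,4) = 330.
Paths (7,4)->(8,6): C(3,2) = 3.
By multiplication principle: 330 x 3.

Final answer: 990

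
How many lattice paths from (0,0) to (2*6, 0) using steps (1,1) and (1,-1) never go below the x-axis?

Total monotonic paths to (6,6): C(12,6) = 924.
Paths that cross above y=x (reflection bijection): C(12,7) = 792.
Valid Dyck paths: 924 - 792.
(Check: C(12,6) - C(12,7) = C(12,6)/7, the Catalan number C_{6}.)

Final answer: C_{6} = 132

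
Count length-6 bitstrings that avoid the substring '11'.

A valid string ends in 0 (append to any length-(n-1) valid string) or in 01 (append to any length-(n-2) valid string), so a(n) = a(n-1) + a(n-2) with a(1)=2, a(2)=3.
Building up term by term: a(1)=2, a(2)=3, a(3)=5, a(4)=8, a(5)=13, a(6)=21.

Final answer: 21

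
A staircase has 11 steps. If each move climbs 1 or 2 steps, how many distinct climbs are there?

Let f(n) be the number of climbs. Removing the last move (1 or 2 steps) gives f(n) = f(n-1) + f(n-2); base cases f(1)=1, f(2)=2.
Iterating the recurrence: f(1)=1, f(2)=2, f(3)=3, f(4)=5, f(5)=8, f(6)=13, f(7)=21, f(8)=34, f(9)=55, f(10)=89, f(11)=144.

Final answer: 144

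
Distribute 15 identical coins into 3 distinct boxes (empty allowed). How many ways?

Stars and bars: C(n+k-1, k-1) = C(17,2).

Final answer: C(17,2) = 136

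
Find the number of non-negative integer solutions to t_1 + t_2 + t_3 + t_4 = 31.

Stars and bars with 31 stars and 3 bars:
C(31+4-1, 4-1) = C(34,3).

Final answer: C(34,3) = 5984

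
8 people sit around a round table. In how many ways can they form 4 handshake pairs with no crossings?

The structures are counted by the Catalan number C_n. Here n = 8/2 = 4.
C_n = (2n)!/(n!(n+1)!), so C_{4} = 8!/(4! x 5!) = C(8,4)/5 = 70/5.

Final answer: C_{4} = 14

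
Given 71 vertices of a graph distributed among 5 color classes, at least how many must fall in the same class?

By pigeonhole with 71 objects and 5 categories: ceiling(71/5).

Final answer: 15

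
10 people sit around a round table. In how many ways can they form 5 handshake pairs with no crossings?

The structures are counted by the Catalan number C_n. Here n = 10/2 = 5.
C_n = (2n)!/(n!(n+1)!), so C_{5} = 10!/(5! x 6!) = C(10,5)/6 = 252/6.

Final answer: C_{5} = 42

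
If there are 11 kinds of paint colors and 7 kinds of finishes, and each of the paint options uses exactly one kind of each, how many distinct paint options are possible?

By the multiplication principle: 11 x 7.

Final answer: 77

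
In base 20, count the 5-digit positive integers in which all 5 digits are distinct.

The leading digit has 19 choices (anything but zero); the next has 19 (anything but the first), then 18, and so on, one fewer each time.
Total: 19 x 19 x 18 x 17 x 16.

Final answer: 1767456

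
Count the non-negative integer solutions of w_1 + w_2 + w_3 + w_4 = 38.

Stars and bars with 38 stars and 3 bars:
C(38+4-1, 4-1) = C(41,3).

Final answer: C(41,3) = 10660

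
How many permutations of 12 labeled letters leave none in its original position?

Use the recurrence D(n) = (n-1)(D(n-1) + D(n-2)) with D(0)=1, D(1)=0.
D(2) = 1 x (0 + 1) = 1
D(3) = 2 x (1 + 0) = 2
D(4) = 3 x (2 + 1) = 9
D(5) = 4 x (9 + 2) = 44
D(6) = 5 x (44 + 9) = 265
D(7) = 6 x (265 + 44) = 1854
D(8) = 7 x (1854 + 265) = 14833
D(9) = 8 x (14833 + 1854) = 133496
D(10) = 9 x (133496 + 14833) = 1334961
D(11) = 10 x (1334961 + 133496) = 14684570
D(12) = 11 x (D(11) + D(10)) = 11 x (14684570 + 1334961)

Final answer: D(12) = 176214841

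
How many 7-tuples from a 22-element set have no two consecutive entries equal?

Let g(n) count such strings. g(1) = 22, and each valid string of length n-1 extends in 21 ways (any symbol but the last), so g(n) = 21 g(n-1).
Total: g(7) = 22 x 21^6.

Final answer: 22 x 21^{6} = 1886854662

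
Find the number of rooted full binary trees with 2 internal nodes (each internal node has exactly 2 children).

The structures are counted by the Catalan number C_n. Here n = 2.
C_n = (2n)!/(n!(n+1)!), so C_{2} = 4!/(2! x 3!) = C(4,2)/3 = 6/3.

Final answer: C_{2} = 2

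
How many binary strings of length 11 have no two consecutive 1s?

Let a(n) count valid strings. If the last bit is 0 the prefix is any valid string of length n-1; if it is 1 the string must end in 01 with a valid prefix of length n-2. So a(n) = a(n-1) + a(n-2), a(1)=2, a(2)=3.
Iterating the recurrence: a(1)=2, a(2)=3, a(3)=5, a(4)=8, a(5)=13, a(6)=21, a(7)=34, a(8)=55, a(9)=89, a(10)=144, a(11)=233.

Final answer: 233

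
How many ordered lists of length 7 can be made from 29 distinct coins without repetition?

P(29,7) = 29!/(29-7)! = 29!/22!.

Final answer: P(29,7) = 7866331200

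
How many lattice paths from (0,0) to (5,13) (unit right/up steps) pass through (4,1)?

Paths (0,0)->(4,1): C(5,1) = 5.
Paths (4,1)->(5,13): C(13,12) = 13.
By multiplication principle: 5 x 13.

Final answer: 65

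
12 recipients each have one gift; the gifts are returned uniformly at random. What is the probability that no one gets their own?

D(n) = (n-1)(D(n-1) + D(n-2)), D(0)=1, D(1)=0.
Building up: D(2)=1, D(3)=2, D(4)=9, D(5)=44, D(6)=265, D(7)=1854, D(8)=14833, D(9)=133496, D(10)=1334961, D(11)=14684570, D(12)=176214841.
Total arrangements: 12! = 479001600.
Probability = D(12)/12! = 16019531/43545600.

Final answer: D(12)/12! = 176214841/479001600 = 0.367879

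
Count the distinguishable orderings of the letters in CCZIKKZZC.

Letters (C:3, I:1, K:2, Z:3). Total letters: 9.
Permutations = 9!/(3! x 3! x 2!).

Final answer: 5040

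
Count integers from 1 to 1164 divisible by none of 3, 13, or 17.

|div by 3|=388, |div by 13|=89, |div by 17|=68.
|div by 3&13|=29, |div by 3&17|=22, |div by 13&17|=5, |div by all|=1.
By inclusion-exclusion, divisible by at least one: 388+89+68-29-22-5+1 = 490.
Not divisible by any: 1164 - 490.

Final answer: 674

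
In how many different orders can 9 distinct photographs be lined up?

The number of ways to arrange 9 distinct objects is 9!.

Final answer: 9! = 362880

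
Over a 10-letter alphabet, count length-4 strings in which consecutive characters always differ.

Let g(n) count such strings. g(1) = 10, and each valid string of length n-1 extends in 9 ways (any symbol but the last), so g(n) = 9 g(n-1).
Total: g(4) = 10 x 9^3.

Final answer: 10 x 9^{3} = 7290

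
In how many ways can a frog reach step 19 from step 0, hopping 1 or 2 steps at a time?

Condition on the final move: it is a 1-step (f(n-1) ways to get there) or a 2-step (f(n-2) ways), so f(n) = f(n-1) + f(n-2), with f(1)=1, f(2)=2.
Iterating the recurrence: f(1)=1, f(2)=2, f(3)=3, f(4)=5, f(5)=8, f(6)=13, f(7)=21, f(8)=34, f(9)=55, f(10)=89, f(11)=144, f(12)=233, f(13)=377, f(14)=610, f(15)=987, f(16)=1597, f(17)=2584, f(18)=4181, f(19)=6765.

Final answer: 6765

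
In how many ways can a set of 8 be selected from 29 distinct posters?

C(29,8) = 29!/(8! x 21!).

Final answer: \binom{29}{8} = 4292145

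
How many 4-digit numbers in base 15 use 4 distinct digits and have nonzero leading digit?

First digit: 14 (nonzero). Second: 14 (not first). Third: 13, etc.
Total: 14 x 14 x 13 x 12.

Final answer: 30576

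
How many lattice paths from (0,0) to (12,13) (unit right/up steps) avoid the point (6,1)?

Total paths to (12,13): C(25,13) = 5200300.
Paths through (6,1): C(7,1) x C(18,12) = 129948.
Avoiding (6,1): 5200300 - 129948.

Final answer: 5070352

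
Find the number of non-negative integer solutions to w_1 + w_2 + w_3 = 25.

Stars and bars with 25 stars and 2 bars:
C(25+3-1, 3-1) = C(27,2).

Final answer: C(27,2) = 351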